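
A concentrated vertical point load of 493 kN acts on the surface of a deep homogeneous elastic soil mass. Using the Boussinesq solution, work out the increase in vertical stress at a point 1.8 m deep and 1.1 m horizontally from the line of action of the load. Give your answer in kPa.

Boussinesq vertical stress below a point load on an elastic half-space:
Δσ_z = 3P/(2πz²) · [1 + (r/z)²]^(−5/2)
r/z = 1.1/1.8 = 0.61111; [1+(r/z)²]^(−5/2) = 0.45234.
Δσ_z = 3×493/(2π×1.8²) × 0.45234 = 72.651 × 0.45234 = 32.86 kPa

Δσ_z ≈ 32.9 kPa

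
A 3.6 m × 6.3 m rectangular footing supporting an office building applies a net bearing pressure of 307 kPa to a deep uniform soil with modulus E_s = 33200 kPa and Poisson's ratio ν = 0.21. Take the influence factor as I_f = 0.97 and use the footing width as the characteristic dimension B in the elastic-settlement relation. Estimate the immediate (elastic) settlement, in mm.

S_e ≈ 30.9 mm

Immediate (elastic) settlement: S_e = q·B·(1−ν²)/E_s · I_f.
S_e = 307 × 3.6 × (1 − 0.21²) / 33200 × 0.97
    = 307 × 3.6 × 0.9559 / 33200 × 0.97
    = 0.03087 m = 30.87 mm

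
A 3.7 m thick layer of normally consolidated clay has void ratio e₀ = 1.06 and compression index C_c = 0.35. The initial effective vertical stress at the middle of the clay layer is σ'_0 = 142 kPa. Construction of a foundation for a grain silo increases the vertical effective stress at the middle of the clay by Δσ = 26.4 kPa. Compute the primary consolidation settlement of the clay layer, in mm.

Final effective stress: σ'_f = σ'_0 + Δσ = 142 + 26.4 = 168.4 kPa.
Normally consolidated clay, so the full stress increment lies on the virgin compression line:
S_c = C_c·H/(1+e₀)·log₁₀(σ'_f/σ'_0) = 0.35×3.7/(1+1.06)×log₁₀(168.4/142)
    = 0.62864 × 0.074054 = 0.04655 m

S_c ≈ 46.6 mm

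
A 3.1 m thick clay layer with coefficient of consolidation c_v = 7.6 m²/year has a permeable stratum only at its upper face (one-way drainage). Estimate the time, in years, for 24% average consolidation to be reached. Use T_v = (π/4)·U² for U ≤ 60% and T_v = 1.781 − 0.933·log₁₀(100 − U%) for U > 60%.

Drainage path length: H_d = H = 3.1 m (single drainage).
U ≤ 60%: T_v = (π/4)·U² = (π/4)×0.24² = 0.045239.
t = T_v·H_d²/c_v = 0.045239×3.1²/7.6 = 0.0572 years.

t ≈ 0.0572 years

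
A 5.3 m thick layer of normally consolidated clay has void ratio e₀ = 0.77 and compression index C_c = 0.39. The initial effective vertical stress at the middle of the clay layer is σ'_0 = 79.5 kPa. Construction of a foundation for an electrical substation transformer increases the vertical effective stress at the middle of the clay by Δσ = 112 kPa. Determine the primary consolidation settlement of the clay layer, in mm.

Final effective stress: σ'_f = σ'_0 + Δσ = 79.5 + 112 = 191.5 kPa.
Normally consolidated clay, so the full stress increment lies on the virgin compression line:
S_c = C_c·H/(1+e₀)·log₁₀(σ'_f/σ'_0) = 0.39×5.3/(1+0.77)×log₁₀(191.5/79.5)
    = 1.1678 × 0.3818 = 0.4459 m

S_c ≈ 446 mm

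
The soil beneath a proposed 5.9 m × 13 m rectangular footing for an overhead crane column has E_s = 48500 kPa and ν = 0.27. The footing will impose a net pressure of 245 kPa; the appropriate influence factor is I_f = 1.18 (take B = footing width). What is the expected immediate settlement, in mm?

S_e ≈ 32.6 mm

Immediate (elastic) settlement: S_e = q·B·(1−ν²)/E_s · I_f.
S_e = 245 × 5.9 × (1 − 0.27²) / 48500 × 1.18
    = 245 × 5.9 × 0.9271 / 48500 × 1.18
    = 0.03261 m = 32.61 mm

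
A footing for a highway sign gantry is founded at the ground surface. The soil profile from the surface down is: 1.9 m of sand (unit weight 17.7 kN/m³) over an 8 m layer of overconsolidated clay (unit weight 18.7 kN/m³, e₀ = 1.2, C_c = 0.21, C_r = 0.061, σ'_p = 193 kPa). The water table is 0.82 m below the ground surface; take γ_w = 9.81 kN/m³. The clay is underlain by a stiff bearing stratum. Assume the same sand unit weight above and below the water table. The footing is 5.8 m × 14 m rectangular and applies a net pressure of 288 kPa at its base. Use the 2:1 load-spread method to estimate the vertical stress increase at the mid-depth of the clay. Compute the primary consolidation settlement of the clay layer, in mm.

S_c ≈ 96.2 mm

Mid-depth of clay below the ground surface: z = 1.9 + 8/2 = 5.9 m.
Total vertical stress at mid-clay: σ_v = 17.7×1.9 + 18.7×4 = 108.43 kPa.
Pore pressure: u = 9.81×(5.9 − 0.82) = 49.835 kPa.
Initial effective stress: σ'_0 = σ_v − u = 108.43 − 49.835 = 58.595 kPa.
Stress increase at mid-clay by the 2:1 spreading method:
Δσ = qBL/((B+z)(L+z)) = 288×5.8×14/((5.8+5.9)(14+5.9)) = 100.44 kPa
Final effective stress: σ'_f = 58.595 + 100.44 = 159.03 kPa.
σ'_f = 159.03 ≤ σ'_p = 193 kPa, so the clay remains overconsolidated and only the recompression index applies:
S_c = C_r·H/(1+e₀)·log₁₀(σ'_f/σ'_0) = 0.061×8/2.2×log₁₀(159.03/58.595)
    = 0.22182 × 0.43362 = 0.09619 m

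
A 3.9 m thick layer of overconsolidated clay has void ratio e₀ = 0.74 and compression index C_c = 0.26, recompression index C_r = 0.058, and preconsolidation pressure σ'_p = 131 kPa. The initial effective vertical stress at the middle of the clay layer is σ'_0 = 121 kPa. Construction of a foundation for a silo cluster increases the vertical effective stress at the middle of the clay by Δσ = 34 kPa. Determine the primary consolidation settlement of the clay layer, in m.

Final effective stress: σ'_f = 121 + 34 = 155 kPa.
σ'_f = 155 > σ'_p = 131 kPa, so the stress path crosses the preconsolidation pressure — recompression up to σ'_p, then virgin compression beyond:
S_c = H/(1+e₀)·[C_r·log₁₀(σ'_p/σ'_0) + C_c·log₁₀(σ'_f/σ'_p)]
    = 3.9/1.74 × [0.058×log₁₀(131/121) + 0.26×log₁₀(155/131)]
    = 2.2414 × [0.0020002 + 0.018996] = 0.04706 m

S_c ≈ 0.0471 m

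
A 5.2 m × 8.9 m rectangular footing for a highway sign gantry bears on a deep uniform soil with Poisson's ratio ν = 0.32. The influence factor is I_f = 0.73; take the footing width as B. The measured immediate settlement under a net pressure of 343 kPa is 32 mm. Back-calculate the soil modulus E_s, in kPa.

E_s ≈ 36500 kPa

S_e = q·B·(1−ν²)/E_s · I_f  ⇒  E_s = q·B·(1−ν²)·I_f / S_e.
E_s = 343 × 5.2 × 0.8976 × 0.73 / 0.032 = 36520 kPa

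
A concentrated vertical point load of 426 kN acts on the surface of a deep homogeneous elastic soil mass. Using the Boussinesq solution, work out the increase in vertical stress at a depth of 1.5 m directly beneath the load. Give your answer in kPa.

Boussinesq vertical stress below a point load on an elastic half-space:
Δσ_z = 3P/(2πz²) · [1 + (r/z)²]^(−5/2)
r/z = 0/1.5 = 0; [1+(r/z)²]^(−5/2) = 1.
Δσ_z = 3×426/(2π×1.5²) × 1 = 90.4 × 1 = 90.4 kPa

Δσ_z ≈ 90.4 kPa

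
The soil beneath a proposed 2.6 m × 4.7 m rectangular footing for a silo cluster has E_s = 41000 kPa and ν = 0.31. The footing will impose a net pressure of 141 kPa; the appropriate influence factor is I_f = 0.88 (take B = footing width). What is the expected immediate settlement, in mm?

S_e ≈ 7.11 mm

Immediate (elastic) settlement: S_e = q·B·(1−ν²)/E_s · I_f.
S_e = 141 × 2.6 × (1 − 0.31²) / 41000 × 0.88
    = 141 × 2.6 × 0.9039 / 41000 × 0.88
    = 0.007112 m = 7.112 mm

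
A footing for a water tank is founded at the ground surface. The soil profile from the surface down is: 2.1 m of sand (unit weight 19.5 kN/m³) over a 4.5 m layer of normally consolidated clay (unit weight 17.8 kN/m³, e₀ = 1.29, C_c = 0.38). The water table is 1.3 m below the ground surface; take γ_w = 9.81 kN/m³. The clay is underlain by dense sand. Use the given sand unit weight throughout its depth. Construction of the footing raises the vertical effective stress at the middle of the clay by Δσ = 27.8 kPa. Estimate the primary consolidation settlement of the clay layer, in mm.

S_c ≈ 141 mm

Mid-depth of clay below the ground surface: z = 2.1 + 4.5/2 = 4.35 m.
Total vertical stress at mid-clay: σ_v = 19.5×2.1 + 17.8×2.25 = 81 kPa.
Pore pressure: u = 9.81×(4.35 − 1.3) = 29.921 kPa.
Initial effective stress: σ'_0 = σ_v − u = 81 − 29.921 = 51.079 kPa.
Final effective stress: σ'_f = σ'_0 + Δσ = 51.079 + 27.8 = 78.879 kPa.
Normally consolidated clay, so the full stress increment lies on the virgin compression line:
S_c = C_c·H/(1+e₀)·log₁₀(σ'_f/σ'_0) = 0.38×4.5/(1+1.29)×log₁₀(78.879/51.079)
    = 0.74672 × 0.18872 = 0.1409 m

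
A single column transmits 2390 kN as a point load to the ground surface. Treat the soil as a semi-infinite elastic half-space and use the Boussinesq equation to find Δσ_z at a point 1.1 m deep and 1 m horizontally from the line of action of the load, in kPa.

Δσ_z ≈ 209 kPa

Boussinesq vertical stress below a point load on an elastic half-space:
Δσ_z = 3P/(2πz²) · [1 + (r/z)²]^(−5/2)
r/z = 1/1.1 = 0.90909; [1+(r/z)²]^(−5/2) = 0.22181.
Δσ_z = 3×2390/(2π×1.1²) × 0.22181 = 943.09 × 0.22181 = 209.2 kPa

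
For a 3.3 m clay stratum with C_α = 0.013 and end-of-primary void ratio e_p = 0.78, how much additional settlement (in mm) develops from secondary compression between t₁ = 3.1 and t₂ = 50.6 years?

S_s ≈ 29.2 mm

Secondary compression: S_s = C_α·H/(1+e_p)·log₁₀(t₂/t₁)
S_s = 0.013×3.3/(1+0.78)×log₁₀(50.6/3.1)
    = 0.0241 × 1.213 = 0.02923 m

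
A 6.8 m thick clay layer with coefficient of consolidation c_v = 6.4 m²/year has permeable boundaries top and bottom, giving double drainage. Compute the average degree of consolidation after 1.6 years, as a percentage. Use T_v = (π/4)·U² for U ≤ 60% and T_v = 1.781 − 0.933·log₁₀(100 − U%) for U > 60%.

U ≈ 90.9 %

Drainage path length: H_d = H/2 = 3.4 m (double drainage).
T_v = c_v·t/H_d² = 6.4×1.6/3.4² = 0.88581.
T_v = 0.88581 corresponds to the U > 60% branch:
U = 1 − 10^((1.781 − T_v)/0.933)/100 = 0.9089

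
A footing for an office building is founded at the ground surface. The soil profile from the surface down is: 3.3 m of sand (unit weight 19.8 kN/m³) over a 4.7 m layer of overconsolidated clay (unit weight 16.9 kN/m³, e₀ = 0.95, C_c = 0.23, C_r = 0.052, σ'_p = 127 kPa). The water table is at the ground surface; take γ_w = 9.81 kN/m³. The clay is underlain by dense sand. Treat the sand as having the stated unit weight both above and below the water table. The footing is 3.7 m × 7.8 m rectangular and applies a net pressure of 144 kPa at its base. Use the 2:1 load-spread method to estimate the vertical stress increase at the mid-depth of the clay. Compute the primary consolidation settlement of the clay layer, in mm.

S_c ≈ 27.8 mm

Mid-depth of clay below the ground surface: z = 3.3 + 4.7/2 = 5.65 m.
Total vertical stress at mid-clay: σ_v = 19.8×3.3 + 16.9×2.35 = 105.06 kPa.
Pore pressure: u = 9.81×(5.65 − 0) = 55.427 kPa.
Initial effective stress: σ'_0 = σ_v − u = 105.06 − 55.427 = 49.633 kPa.
Stress increase at mid-clay by the 2:1 spreading method:
Δσ = qBL/((B+z)(L+z)) = 144×3.7×7.8/((3.7+5.65)(7.8+5.65)) = 33.046 kPa
Final effective stress: σ'_f = 49.633 + 33.046 = 82.679 kPa.
σ'_f = 82.679 ≤ σ'_p = 127 kPa, so the clay remains overconsolidated and only the recompression index applies:
S_c = C_r·H/(1+e₀)·log₁₀(σ'_f/σ'_0) = 0.052×4.7/1.95×log₁₀(82.679/49.633)
    = 0.12534 × 0.22162 = 0.02778 m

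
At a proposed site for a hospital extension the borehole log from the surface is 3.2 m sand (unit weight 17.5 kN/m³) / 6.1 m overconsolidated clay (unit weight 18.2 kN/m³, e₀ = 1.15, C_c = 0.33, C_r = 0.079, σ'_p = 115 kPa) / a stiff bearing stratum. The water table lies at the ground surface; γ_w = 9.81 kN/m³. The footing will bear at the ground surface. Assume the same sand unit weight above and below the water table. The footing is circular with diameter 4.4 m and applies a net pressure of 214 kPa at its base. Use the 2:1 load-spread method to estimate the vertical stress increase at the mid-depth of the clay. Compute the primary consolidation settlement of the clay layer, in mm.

S_c ≈ 53.2 mm

Mid-depth of clay below the ground surface: z = 3.2 + 6.1/2 = 6.25 m.
Total vertical stress at mid-clay: σ_v = 17.5×3.2 + 18.2×3.05 = 111.51 kPa.
Pore pressure: u = 9.81×(6.25 − 0) = 61.312 kPa.
Initial effective stress: σ'_0 = σ_v − u = 111.51 − 61.312 = 50.198 kPa.
Stress increase at mid-clay by the 2:1 spreading method:
Δσ ≈ qD²/(D+z)² = 214×4.4²/(4.4+6.25)² = 36.527 kPa
Final effective stress: σ'_f = 50.198 + 36.527 = 86.725 kPa.
σ'_f = 86.725 ≤ σ'_p = 115 kPa, so the clay remains overconsolidated and only the recompression index applies:
S_c = C_r·H/(1+e₀)·log₁₀(σ'_f/σ'_0) = 0.079×6.1/2.15×log₁₀(86.725/50.198)
    = 0.22414 × 0.23746 = 0.05322 m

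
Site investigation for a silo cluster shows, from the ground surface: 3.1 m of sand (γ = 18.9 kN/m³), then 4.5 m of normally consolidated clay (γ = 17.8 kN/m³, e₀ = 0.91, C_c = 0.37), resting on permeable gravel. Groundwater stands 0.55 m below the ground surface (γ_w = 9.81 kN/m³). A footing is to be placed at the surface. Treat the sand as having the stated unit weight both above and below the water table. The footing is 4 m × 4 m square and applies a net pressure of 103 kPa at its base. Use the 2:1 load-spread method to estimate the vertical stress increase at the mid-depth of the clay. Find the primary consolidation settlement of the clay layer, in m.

Mid-depth of clay below the ground surface: z = 3.1 + 4.5/2 = 5.35 m.
Total vertical stress at mid-clay: σ_v = 18.9×3.1 + 17.8×2.25 = 98.64 kPa.
Pore pressure: u = 9.81×(5.35 − 0.55) = 47.088 kPa.
Initial effective stress: σ'_0 = σ_v − u = 98.64 − 47.088 = 51.552 kPa.
Stress increase at mid-clay by the 2:1 spreading method:
Δσ = qBL/((B+z)(L+z)) = 103×4×4/((4+5.35)(4+5.35)) = 18.851 kPa
Final effective stress: σ'_f = σ'_0 + Δσ = 51.552 + 18.851 = 70.403 kPa.
Normally consolidated clay, so the full stress increment lies on the virgin compression line:
S_c = C_c·H/(1+e₀)·log₁₀(σ'_f/σ'_0) = 0.37×4.5/(1+0.91)×log₁₀(70.403/51.552)
    = 0.87173 × 0.13535 = 0.118 m

S_c ≈ 0.118 m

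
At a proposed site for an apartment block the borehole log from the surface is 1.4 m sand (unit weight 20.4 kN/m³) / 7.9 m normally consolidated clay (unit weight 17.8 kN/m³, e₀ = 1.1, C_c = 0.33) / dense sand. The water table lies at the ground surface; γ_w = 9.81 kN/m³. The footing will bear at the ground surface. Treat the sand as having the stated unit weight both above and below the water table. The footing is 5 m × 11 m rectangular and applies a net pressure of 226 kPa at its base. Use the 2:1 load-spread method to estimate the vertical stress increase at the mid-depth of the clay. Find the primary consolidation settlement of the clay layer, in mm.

S_c ≈ 512 mm

Mid-depth of clay below the ground surface: z = 1.4 + 7.9/2 = 5.35 m.
Total vertical stress at mid-clay: σ_v = 20.4×1.4 + 17.8×3.95 = 98.87 kPa.
Pore pressure: u = 9.81×(5.35 − 0) = 52.483 kPa.
Initial effective stress: σ'_0 = σ_v − u = 98.87 − 52.483 = 46.387 kPa.
Stress increase at mid-clay by the 2:1 spreading method:
Δσ = qBL/((B+z)(L+z)) = 226×5×11/((5+5.35)(11+5.35)) = 73.454 kPa
Final effective stress: σ'_f = σ'_0 + Δσ = 46.387 + 73.454 = 119.84 kPa.
Normally consolidated clay, so the full stress increment lies on the virgin compression line:
S_c = C_c·H/(1+e₀)·log₁₀(σ'_f/σ'_0) = 0.33×7.9/(1+1.1)×log₁₀(119.84/46.387)
    = 1.2414 × 0.41221 = 0.5117 m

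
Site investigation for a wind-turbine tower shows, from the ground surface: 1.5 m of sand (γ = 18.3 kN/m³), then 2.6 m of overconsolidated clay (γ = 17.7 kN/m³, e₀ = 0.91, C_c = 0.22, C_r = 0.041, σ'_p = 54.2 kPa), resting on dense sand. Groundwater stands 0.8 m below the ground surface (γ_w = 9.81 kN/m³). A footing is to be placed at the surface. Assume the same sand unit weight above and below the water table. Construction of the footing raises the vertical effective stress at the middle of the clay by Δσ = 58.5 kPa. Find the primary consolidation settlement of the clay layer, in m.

S_c ≈ 0.0787 m

Mid-depth of clay below the ground surface: z = 1.5 + 2.6/2 = 2.8 m.
Total vertical stress at mid-clay: σ_v = 18.3×1.5 + 17.7×1.3 = 50.46 kPa.
Pore pressure: u = 9.81×(2.8 − 0.8) = 19.62 kPa.
Initial effective stress: σ'_0 = σ_v − u = 50.46 − 19.62 = 30.84 kPa.
Final effective stress: σ'_f = 30.84 + 58.5 = 89.34 kPa.
σ'_f = 89.34 > σ'_p = 54.2 kPa, so the stress path crosses the preconsolidation pressure — recompression up to σ'_p, then virgin compression beyond:
S_c = H/(1+e₀)·[C_r·log₁₀(σ'_p/σ'_0) + C_c·log₁₀(σ'_f/σ'_p)]
    = 2.6/1.91 × [0.041×log₁₀(54.2/30.84) + 0.22×log₁₀(89.34/54.2)]
    = 1.3613 × [0.01004 + 0.04775] = 0.07867 m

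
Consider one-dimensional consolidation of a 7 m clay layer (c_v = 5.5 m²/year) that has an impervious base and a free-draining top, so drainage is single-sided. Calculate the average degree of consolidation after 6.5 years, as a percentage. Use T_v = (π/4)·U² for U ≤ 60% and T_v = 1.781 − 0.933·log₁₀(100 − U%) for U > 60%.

U ≈ 86.6 %

Drainage path length: H_d = H = 7 m (single drainage).
T_v = c_v·t/H_d² = 5.5×6.5/7² = 0.72959.
T_v = 0.72959 corresponds to the U > 60% branch:
U = 1 − 10^((1.781 − T_v)/0.933)/100 = 0.8661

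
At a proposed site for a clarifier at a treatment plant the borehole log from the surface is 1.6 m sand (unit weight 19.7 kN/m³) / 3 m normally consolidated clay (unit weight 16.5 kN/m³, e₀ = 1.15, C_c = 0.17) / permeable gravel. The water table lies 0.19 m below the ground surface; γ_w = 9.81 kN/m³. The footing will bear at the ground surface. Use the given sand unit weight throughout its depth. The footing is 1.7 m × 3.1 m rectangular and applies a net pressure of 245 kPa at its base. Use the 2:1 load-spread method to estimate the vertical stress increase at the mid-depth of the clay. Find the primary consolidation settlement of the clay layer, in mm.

Mid-depth of clay below the ground surface: z = 1.6 + 3/2 = 3.1 m.
Total vertical stress at mid-clay: σ_v = 19.7×1.6 + 16.5×1.5 = 56.27 kPa.
Pore pressure: u = 9.81×(3.1 − 0.19) = 28.547 kPa.
Initial effective stress: σ'_0 = σ_v − u = 56.27 − 28.547 = 27.723 kPa.
Stress increase at mid-clay by the 2:1 spreading method:
Δσ = qBL/((B+z)(L+z)) = 245×1.7×3.1/((1.7+3.1)(3.1+3.1)) = 43.385 kPa
Final effective stress: σ'_f = σ'_0 + Δσ = 27.723 + 43.385 = 71.108 kPa.
Normally consolidated clay, so the full stress increment lies on the virgin compression line:
S_c = C_c·H/(1+e₀)·log₁₀(σ'_f/σ'_0) = 0.17×3/(1+1.15)×log₁₀(71.108/27.723)
    = 0.23721 × 0.40908 = 0.09704 m

S_c ≈ 97 mm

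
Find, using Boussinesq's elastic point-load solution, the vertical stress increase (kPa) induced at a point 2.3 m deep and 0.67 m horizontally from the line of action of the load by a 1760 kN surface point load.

Δσ_z ≈ 130 kPa

Boussinesq vertical stress below a point load on an elastic half-space:
Δσ_z = 3P/(2πz²) · [1 + (r/z)²]^(−5/2)
r/z = 0.67/2.3 = 0.2913; [1+(r/z)²]^(−5/2) = 0.81577.
Δσ_z = 3×1760/(2π×2.3²) × 0.81577 = 158.85 × 0.81577 = 129.6 kPa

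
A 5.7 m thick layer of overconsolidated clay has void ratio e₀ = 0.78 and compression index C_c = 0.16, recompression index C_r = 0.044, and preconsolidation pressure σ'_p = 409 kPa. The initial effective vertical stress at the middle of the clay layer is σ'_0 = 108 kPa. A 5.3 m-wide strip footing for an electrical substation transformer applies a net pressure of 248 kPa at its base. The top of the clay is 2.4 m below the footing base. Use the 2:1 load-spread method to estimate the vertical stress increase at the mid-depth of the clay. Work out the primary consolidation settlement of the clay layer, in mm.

Mid-depth of clay below the footing base: z = 2.4 + 5.7/2 = 5.25 m.
Stress increase at mid-clay by the 2:1 spreading method:
Δσ = qB/(B+z) = 248×5.3/(5.3+5.25) = 124.59 kPa
Final effective stress: σ'_f = 108 + 124.59 = 232.59 kPa.
σ'_f = 232.59 ≤ σ'_p = 409 kPa, so the clay remains overconsolidated and only the recompression index applies:
S_c = C_r·H/(1+e₀)·log₁₀(σ'_f/σ'_0) = 0.044×5.7/1.78×log₁₀(232.59/108)
    = 0.1409 × 0.33317 = 0.04694 m

S_c ≈ 46.9 mm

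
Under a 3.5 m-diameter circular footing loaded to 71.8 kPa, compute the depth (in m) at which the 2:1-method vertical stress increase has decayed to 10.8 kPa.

z ≈ 5.52 m

2:1 spreading — at depth z the loaded area has grown by z in each plan dimension:
qD²/(D+z)² = Δσ_z ⇒ z = D(√(q/Δσ_z) − 1) = 3.5×(√(71.8/10.8) − 1) = 5.524 m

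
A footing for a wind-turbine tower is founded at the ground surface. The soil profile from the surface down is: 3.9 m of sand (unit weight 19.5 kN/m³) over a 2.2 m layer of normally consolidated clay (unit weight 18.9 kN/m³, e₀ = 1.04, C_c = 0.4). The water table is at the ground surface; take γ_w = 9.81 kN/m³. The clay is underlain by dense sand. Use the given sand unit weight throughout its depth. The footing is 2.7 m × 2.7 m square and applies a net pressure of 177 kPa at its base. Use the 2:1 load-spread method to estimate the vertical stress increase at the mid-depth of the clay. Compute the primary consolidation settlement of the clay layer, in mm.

S_c ≈ 70.3 mm

Mid-depth of clay below the ground surface: z = 3.9 + 2.2/2 = 5 m.
Total vertical stress at mid-clay: σ_v = 19.5×3.9 + 18.9×1.1 = 96.84 kPa.
Pore pressure: u = 9.81×(5 − 0) = 49.05 kPa.
Initial effective stress: σ'_0 = σ_v − u = 96.84 − 49.05 = 47.79 kPa.
Stress increase at mid-clay by the 2:1 spreading method:
Δσ = qBL/((B+z)(L+z)) = 177×2.7×2.7/((2.7+5)(2.7+5)) = 21.763 kPa
Final effective stress: σ'_f = σ'_0 + Δσ = 47.79 + 21.763 = 69.553 kPa.
Normally consolidated clay, so the full stress increment lies on the virgin compression line:
S_c = C_c·H/(1+e₀)·log₁₀(σ'_f/σ'_0) = 0.4×2.2/(1+1.04)×log₁₀(69.553/47.79)
    = 0.43137 × 0.16298 = 0.0703 m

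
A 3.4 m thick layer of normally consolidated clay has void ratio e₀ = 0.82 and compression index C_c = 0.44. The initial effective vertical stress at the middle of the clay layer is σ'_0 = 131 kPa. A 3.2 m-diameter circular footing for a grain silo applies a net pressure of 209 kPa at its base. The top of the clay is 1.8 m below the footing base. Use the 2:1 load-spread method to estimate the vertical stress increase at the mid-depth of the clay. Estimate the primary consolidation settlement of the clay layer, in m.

Mid-depth of clay below the footing base: z = 1.8 + 3.4/2 = 3.5 m.
Stress increase at mid-clay by the 2:1 spreading method:
Δσ ≈ qD²/(D+z)² = 209×3.2²/(3.2+3.5)² = 47.676 kPa
Final effective stress: σ'_f = σ'_0 + Δσ = 131 + 47.676 = 178.68 kPa.
Normally consolidated clay, so the full stress increment lies on the virgin compression line:
S_c = C_c·H/(1+e₀)·log₁₀(σ'_f/σ'_0) = 0.44×3.4/(1+0.82)×log₁₀(178.68/131)
    = 0.82198 × 0.1348 = 0.1108 m

S_c ≈ 0.111 m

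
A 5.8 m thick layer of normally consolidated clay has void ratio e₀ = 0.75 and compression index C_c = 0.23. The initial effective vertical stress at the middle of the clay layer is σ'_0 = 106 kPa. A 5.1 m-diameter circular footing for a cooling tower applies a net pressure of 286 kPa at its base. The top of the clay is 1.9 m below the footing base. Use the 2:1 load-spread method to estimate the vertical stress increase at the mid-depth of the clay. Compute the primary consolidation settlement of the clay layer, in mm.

Mid-depth of clay below the footing base: z = 1.9 + 5.8/2 = 4.8 m.
Stress increase at mid-clay by the 2:1 spreading method:
Δσ ≈ qD²/(D+z)² = 286×5.1²/(5.1+4.8)² = 75.899 kPa
Final effective stress: σ'_f = σ'_0 + Δσ = 106 + 75.899 = 181.9 kPa.
Normally consolidated clay, so the full stress increment lies on the virgin compression line:
S_c = C_c·H/(1+e₀)·log₁₀(σ'_f/σ'_0) = 0.23×5.8/(1+0.75)×log₁₀(181.9/106)
    = 0.76229 × 0.23453 = 0.1788 m

S_c ≈ 179 mm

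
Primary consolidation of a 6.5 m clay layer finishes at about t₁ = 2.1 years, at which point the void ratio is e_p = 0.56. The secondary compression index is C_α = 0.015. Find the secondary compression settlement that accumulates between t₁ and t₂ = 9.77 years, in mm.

Secondary compression: S_s = C_α·H/(1+e_p)·log₁₀(t₂/t₁)
S_s = 0.015×6.5/(1+0.56)×log₁₀(9.77/2.1)
    = 0.0625 × 0.6677 = 0.04173 m

S_s ≈ 41.7 mm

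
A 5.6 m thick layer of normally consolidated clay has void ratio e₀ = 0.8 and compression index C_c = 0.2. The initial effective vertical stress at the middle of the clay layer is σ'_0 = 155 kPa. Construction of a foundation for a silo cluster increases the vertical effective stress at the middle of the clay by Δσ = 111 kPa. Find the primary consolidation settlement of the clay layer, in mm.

S_c ≈ 146 mm

Final effective stress: σ'_f = σ'_0 + Δσ = 155 + 111 = 266 kPa.
Normally consolidated clay, so the full stress increment lies on the virgin compression line:
S_c = C_c·H/(1+e₀)·log₁₀(σ'_f/σ'_0) = 0.2×5.6/(1+0.8)×log₁₀(266/155)
    = 0.62222 × 0.23455 = 0.1459 m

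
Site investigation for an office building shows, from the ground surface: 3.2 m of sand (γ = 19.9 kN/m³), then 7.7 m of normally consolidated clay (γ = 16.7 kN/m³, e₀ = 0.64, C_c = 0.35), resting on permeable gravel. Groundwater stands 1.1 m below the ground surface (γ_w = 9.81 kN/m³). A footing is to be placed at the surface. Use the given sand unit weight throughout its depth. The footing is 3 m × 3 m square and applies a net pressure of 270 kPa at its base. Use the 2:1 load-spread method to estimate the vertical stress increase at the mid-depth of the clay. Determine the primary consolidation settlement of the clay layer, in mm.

Mid-depth of clay below the ground surface: z = 3.2 + 7.7/2 = 7.05 m.
Total vertical stress at mid-clay: σ_v = 19.9×3.2 + 16.7×3.85 = 127.97 kPa.
Pore pressure: u = 9.81×(7.05 − 1.1) = 58.37 kPa.
Initial effective stress: σ'_0 = σ_v − u = 127.97 − 58.37 = 69.6 kPa.
Stress increase at mid-clay by the 2:1 spreading method:
Δσ = qBL/((B+z)(L+z)) = 270×3×3/((3+7.05)(3+7.05)) = 24.059 kPa
Final effective stress: σ'_f = σ'_0 + Δσ = 69.6 + 24.059 = 93.659 kPa.
Normally consolidated clay, so the full stress increment lies on the virgin compression line:
S_c = C_c·H/(1+e₀)·log₁₀(σ'_f/σ'_0) = 0.35×7.7/(1+0.64)×log₁₀(93.659/69.6)
    = 1.6433 × 0.12894 = 0.2119 m

S_c ≈ 212 mm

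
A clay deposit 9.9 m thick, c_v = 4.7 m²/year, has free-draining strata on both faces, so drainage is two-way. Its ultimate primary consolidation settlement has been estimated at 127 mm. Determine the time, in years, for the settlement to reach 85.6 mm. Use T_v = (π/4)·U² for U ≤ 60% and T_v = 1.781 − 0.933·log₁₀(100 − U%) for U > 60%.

t ≈ 1.92 years

Drainage path length: H_d = H/2 = 4.95 m (double drainage).
U = S(t)/S_ult = 85.6/127 = 0.674.
U > 60%: T_v = 1.781 − 0.933·log₁₀(100 − 67.402) = 0.36919.
t = T_v·H_d²/c_v = 0.36919×4.95²/4.7 = 1.925 years.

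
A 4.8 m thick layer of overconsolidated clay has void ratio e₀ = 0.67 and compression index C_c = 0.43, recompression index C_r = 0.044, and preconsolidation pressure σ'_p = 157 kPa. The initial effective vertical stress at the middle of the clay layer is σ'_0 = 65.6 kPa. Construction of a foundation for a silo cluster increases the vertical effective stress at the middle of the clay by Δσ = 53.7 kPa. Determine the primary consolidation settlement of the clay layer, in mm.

S_c ≈ 32.8 mm

Final effective stress: σ'_f = 65.6 + 53.7 = 119.3 kPa.
σ'_f = 119.3 ≤ σ'_p = 157 kPa, so the clay remains overconsolidated and only the recompression index applies:
S_c = C_r·H/(1+e₀)·log₁₀(σ'_f/σ'_0) = 0.044×4.8/1.67×log₁₀(119.3/65.6)
    = 0.12647 × 0.25974 = 0.03285 m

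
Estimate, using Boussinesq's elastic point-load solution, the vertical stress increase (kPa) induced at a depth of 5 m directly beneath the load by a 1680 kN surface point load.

Δσ_z ≈ 32.1 kPa

Boussinesq vertical stress below a point load on an elastic half-space:
Δσ_z = 3P/(2πz²) · [1 + (r/z)²]^(−5/2)
r/z = 0/5 = 0; [1+(r/z)²]^(−5/2) = 1.
Δσ_z = 3×1680/(2π×5²) × 1 = 32.086 × 1 = 32.09 kPa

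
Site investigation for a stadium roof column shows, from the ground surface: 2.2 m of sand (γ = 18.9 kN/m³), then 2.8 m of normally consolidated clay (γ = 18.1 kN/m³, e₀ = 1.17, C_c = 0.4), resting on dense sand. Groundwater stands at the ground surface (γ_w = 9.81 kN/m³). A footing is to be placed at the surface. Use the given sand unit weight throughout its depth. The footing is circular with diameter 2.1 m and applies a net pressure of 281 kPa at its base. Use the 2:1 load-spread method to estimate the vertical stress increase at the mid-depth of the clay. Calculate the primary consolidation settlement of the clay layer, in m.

Mid-depth of clay below the ground surface: z = 2.2 + 2.8/2 = 3.6 m.
Total vertical stress at mid-clay: σ_v = 18.9×2.2 + 18.1×1.4 = 66.92 kPa.
Pore pressure: u = 9.81×(3.6 − 0) = 35.316 kPa.
Initial effective stress: σ'_0 = σ_v − u = 66.92 − 35.316 = 31.604 kPa.
Stress increase at mid-clay by the 2:1 spreading method:
Δσ ≈ qD²/(D+z)² = 281×2.1²/(2.1+3.6)² = 38.141 kPa
Final effective stress: σ'_f = σ'_0 + Δσ = 31.604 + 38.141 = 69.745 kPa.
Normally consolidated clay, so the full stress increment lies on the virgin compression line:
S_c = C_c·H/(1+e₀)·log₁₀(σ'_f/σ'_0) = 0.4×2.8/(1+1.17)×log₁₀(69.745/31.604)
    = 0.51613 × 0.34377 = 0.1774 m

S_c ≈ 0.177 m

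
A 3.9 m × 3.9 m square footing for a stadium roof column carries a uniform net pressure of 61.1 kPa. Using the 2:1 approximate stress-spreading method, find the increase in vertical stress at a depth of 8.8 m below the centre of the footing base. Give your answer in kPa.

By the 2:1 method the load spreads at 1 horizontal : 2 vertical, so at depth z the loaded area has grown by z in each plan dimension:
Δσ = qBL/((B+z)(L+z)) = 61.1×3.9×3.9/((3.9+8.8)(3.9+8.8)) = 5.7619 kPa

Δσ_z ≈ 5.76 kPa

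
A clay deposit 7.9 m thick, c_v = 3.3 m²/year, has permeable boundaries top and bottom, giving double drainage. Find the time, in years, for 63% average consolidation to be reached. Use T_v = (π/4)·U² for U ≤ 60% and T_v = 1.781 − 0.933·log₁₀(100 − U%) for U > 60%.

t ≈ 1.5 years

Drainage path length: H_d = H/2 = 3.95 m (double drainage).
U > 60%: T_v = 1.781 − 0.933·log₁₀(100 − 63) = 0.31787.
t = T_v·H_d²/c_v = 0.31787×3.95²/3.3 = 1.503 years.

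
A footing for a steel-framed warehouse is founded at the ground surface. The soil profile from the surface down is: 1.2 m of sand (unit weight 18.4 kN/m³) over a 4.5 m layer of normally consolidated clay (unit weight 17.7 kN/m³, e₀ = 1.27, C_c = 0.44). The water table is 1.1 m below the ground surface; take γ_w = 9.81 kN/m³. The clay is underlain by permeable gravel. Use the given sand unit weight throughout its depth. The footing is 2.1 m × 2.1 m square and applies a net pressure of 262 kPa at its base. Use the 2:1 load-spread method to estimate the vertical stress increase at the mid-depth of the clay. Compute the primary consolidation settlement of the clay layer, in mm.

S_c ≈ 256 mm

Mid-depth of clay below the ground surface: z = 1.2 + 4.5/2 = 3.45 m.
Total vertical stress at mid-clay: σ_v = 18.4×1.2 + 17.7×2.25 = 61.905 kPa.
Pore pressure: u = 9.81×(3.45 − 1.1) = 23.054 kPa.
Initial effective stress: σ'_0 = σ_v − u = 61.905 − 23.054 = 38.851 kPa.
Stress increase at mid-clay by the 2:1 spreading method:
Δσ = qBL/((B+z)(L+z)) = 262×2.1×2.1/((2.1+3.45)(2.1+3.45)) = 37.511 kPa
Final effective stress: σ'_f = σ'_0 + Δσ = 38.851 + 37.511 = 76.362 kPa.
Normally consolidated clay, so the full stress increment lies on the virgin compression line:
S_c = C_c·H/(1+e₀)·log₁₀(σ'_f/σ'_0) = 0.44×4.5/(1+1.27)×log₁₀(76.362/38.851)
    = 0.87225 × 0.29348 = 0.256 m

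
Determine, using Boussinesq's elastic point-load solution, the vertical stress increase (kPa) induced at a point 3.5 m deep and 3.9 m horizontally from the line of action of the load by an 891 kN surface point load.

Δσ_z ≈ 4.62 kPa

Boussinesq vertical stress below a point load on an elastic half-space:
Δσ_z = 3P/(2πz²) · [1 + (r/z)²]^(−5/2)
r/z = 3.9/3.5 = 1.1143; [1+(r/z)²]^(−5/2) = 0.13292.
Δσ_z = 3×891/(2π×3.5²) × 0.13292 = 34.728 × 0.13292 = 4.616 kPa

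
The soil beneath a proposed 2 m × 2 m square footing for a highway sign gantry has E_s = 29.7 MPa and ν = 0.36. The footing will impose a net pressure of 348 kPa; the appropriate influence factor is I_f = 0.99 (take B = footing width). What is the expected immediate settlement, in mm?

S_e ≈ 20.2 mm

Immediate (elastic) settlement: S_e = q·B·(1−ν²)/E_s · I_f.
E_s = 29.7 MPa = 29700 kPa.
S_e = 348 × 2 × (1 − 0.36²) / 29700 × 0.99
    = 348 × 2 × 0.8704 / 29700 × 0.99
    = 0.02019 m = 20.19 mm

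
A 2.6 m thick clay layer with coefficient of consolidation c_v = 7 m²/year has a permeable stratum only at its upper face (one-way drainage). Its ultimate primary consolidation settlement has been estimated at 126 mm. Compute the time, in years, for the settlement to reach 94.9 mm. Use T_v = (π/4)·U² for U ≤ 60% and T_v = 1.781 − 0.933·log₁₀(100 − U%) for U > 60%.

t ≈ 0.465 years

Drainage path length: H_d = H = 2.6 m (single drainage).
U = S(t)/S_ult = 94.9/126 = 0.7532.
U > 60%: T_v = 1.781 − 0.933·log₁₀(100 − 75.317) = 0.4819.
t = T_v·H_d²/c_v = 0.4819×2.6²/7 = 0.4654 years.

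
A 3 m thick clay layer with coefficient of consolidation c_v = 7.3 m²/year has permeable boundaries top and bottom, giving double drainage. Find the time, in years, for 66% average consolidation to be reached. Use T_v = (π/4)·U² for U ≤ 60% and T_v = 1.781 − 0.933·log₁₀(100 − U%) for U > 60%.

Drainage path length: H_d = H/2 = 1.5 m (double drainage).
U > 60%: T_v = 1.781 − 0.933·log₁₀(100 − 66) = 0.35213.
t = T_v·H_d²/c_v = 0.35213×1.5²/7.3 = 0.1085 years.

t ≈ 0.109 years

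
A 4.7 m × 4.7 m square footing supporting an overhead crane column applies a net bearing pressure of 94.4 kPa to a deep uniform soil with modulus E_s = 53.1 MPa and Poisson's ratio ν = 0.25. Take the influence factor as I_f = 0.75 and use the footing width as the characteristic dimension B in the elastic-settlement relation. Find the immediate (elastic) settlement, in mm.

S_e ≈ 5.88 mm

Immediate (elastic) settlement: S_e = q·B·(1−ν²)/E_s · I_f.
E_s = 53.1 MPa = 53100 kPa.
S_e = 94.4 × 4.7 × (1 − 0.25²) / 53100 × 0.75
    = 94.4 × 4.7 × 0.9375 / 53100 × 0.75
    = 0.005875 m = 5.875 mm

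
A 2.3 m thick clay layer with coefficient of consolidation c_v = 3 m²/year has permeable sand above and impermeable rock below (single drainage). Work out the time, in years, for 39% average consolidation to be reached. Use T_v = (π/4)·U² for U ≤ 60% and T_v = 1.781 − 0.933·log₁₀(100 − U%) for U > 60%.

t ≈ 0.211 years

Drainage path length: H_d = H = 2.3 m (single drainage).
U ≤ 60%: T_v = (π/4)·U² = (π/4)×0.39² = 0.11946.
t = T_v·H_d²/c_v = 0.11946×2.3²/3 = 0.2106 years.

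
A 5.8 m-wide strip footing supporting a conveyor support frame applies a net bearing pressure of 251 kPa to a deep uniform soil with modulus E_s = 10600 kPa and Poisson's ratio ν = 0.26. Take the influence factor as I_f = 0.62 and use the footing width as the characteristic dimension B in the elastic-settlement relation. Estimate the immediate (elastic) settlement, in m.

S_e ≈ 0.0794 m

Immediate (elastic) settlement: S_e = q·B·(1−ν²)/E_s · I_f.
S_e = 251 × 5.8 × (1 − 0.26²) / 10600 × 0.62
    = 251 × 5.8 × 0.9324 / 10600 × 0.62
    = 0.07939 m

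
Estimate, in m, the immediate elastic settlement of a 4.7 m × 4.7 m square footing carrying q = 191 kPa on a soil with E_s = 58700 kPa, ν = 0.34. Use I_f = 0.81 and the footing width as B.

S_e ≈ 0.011 m

Immediate (elastic) settlement: S_e = q·B·(1−ν²)/E_s · I_f.
S_e = 191 × 4.7 × (1 − 0.34²) / 58700 × 0.81
    = 191 × 4.7 × 0.8844 / 58700 × 0.81
    = 0.01096 m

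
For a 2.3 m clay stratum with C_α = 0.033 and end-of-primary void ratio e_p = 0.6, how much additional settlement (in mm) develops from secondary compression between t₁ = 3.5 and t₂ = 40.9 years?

Secondary compression: S_s = C_α·H/(1+e_p)·log₁₀(t₂/t₁)
S_s = 0.033×2.3/(1+0.6)×log₁₀(40.9/3.5)
    = 0.04744 × 1.068 = 0.05065 m

S_s ≈ 50.6 mm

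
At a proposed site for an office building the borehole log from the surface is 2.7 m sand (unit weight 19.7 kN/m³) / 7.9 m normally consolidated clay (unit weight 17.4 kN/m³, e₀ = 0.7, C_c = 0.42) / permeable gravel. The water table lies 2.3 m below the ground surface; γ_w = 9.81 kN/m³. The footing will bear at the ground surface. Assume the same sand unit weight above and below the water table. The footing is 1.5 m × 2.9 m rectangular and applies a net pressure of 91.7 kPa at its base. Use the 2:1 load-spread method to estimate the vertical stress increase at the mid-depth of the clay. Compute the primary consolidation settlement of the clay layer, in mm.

S_c ≈ 53.1 mm

Mid-depth of clay below the ground surface: z = 2.7 + 7.9/2 = 6.65 m.
Total vertical stress at mid-clay: σ_v = 19.7×2.7 + 17.4×3.95 = 121.92 kPa.
Pore pressure: u = 9.81×(6.65 − 2.3) = 42.673 kPa.
Initial effective stress: σ'_0 = σ_v − u = 121.92 − 42.673 = 79.247 kPa.
Stress increase at mid-clay by the 2:1 spreading method:
Δσ = qBL/((B+z)(L+z)) = 91.7×1.5×2.9/((1.5+6.65)(2.9+6.65)) = 5.125 kPa
Final effective stress: σ'_f = σ'_0 + Δσ = 79.247 + 5.125 = 84.372 kPa.
Normally consolidated clay, so the full stress increment lies on the virgin compression line:
S_c = C_c·H/(1+e₀)·log₁₀(σ'_f/σ'_0) = 0.42×7.9/(1+0.7)×log₁₀(84.372/79.247)
    = 1.9518 × 0.027216 = 0.05312 m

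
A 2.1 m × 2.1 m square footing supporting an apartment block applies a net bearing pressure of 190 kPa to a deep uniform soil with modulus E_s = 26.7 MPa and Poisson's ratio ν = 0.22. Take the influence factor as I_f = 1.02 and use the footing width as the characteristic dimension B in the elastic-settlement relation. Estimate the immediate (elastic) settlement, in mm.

Immediate (elastic) settlement: S_e = q·B·(1−ν²)/E_s · I_f.
E_s = 26.7 MPa = 26700 kPa.
S_e = 190 × 2.1 × (1 − 0.22²) / 26700 × 1.02
    = 190 × 2.1 × 0.9516 / 26700 × 1.02
    = 0.0145 m = 14.5 mm

S_e ≈ 14.5 mm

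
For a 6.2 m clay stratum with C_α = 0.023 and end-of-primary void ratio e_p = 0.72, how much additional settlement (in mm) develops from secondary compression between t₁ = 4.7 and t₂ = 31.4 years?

Secondary compression: S_s = C_α·H/(1+e_p)·log₁₀(t₂/t₁)
S_s = 0.023×6.2/(1+0.72)×log₁₀(31.4/4.7)
    = 0.08291 × 0.8248 = 0.06838 m

S_s ≈ 68.4 mm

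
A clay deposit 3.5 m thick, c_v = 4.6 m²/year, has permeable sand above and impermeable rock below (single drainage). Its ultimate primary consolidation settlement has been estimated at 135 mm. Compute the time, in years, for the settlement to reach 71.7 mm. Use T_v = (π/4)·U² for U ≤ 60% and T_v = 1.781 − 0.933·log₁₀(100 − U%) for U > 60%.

Drainage path length: H_d = H = 3.5 m (single drainage).
U = S(t)/S_ult = 71.7/135 = 0.5311.
U ≤ 60%: T_v = (π/4)·U² = (π/4)×0.53111² = 0.22154.
t = T_v·H_d²/c_v = 0.22154×3.5²/4.6 = 0.59 years.

t ≈ 0.59 years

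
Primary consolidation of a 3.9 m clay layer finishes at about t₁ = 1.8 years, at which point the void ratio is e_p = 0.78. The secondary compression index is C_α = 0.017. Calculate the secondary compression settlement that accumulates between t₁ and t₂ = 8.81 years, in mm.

Secondary compression: S_s = C_α·H/(1+e_p)·log₁₀(t₂/t₁)
S_s = 0.017×3.9/(1+0.78)×log₁₀(8.81/1.8)
    = 0.03725 × 0.6897 = 0.02569 m

S_s ≈ 25.7 mm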